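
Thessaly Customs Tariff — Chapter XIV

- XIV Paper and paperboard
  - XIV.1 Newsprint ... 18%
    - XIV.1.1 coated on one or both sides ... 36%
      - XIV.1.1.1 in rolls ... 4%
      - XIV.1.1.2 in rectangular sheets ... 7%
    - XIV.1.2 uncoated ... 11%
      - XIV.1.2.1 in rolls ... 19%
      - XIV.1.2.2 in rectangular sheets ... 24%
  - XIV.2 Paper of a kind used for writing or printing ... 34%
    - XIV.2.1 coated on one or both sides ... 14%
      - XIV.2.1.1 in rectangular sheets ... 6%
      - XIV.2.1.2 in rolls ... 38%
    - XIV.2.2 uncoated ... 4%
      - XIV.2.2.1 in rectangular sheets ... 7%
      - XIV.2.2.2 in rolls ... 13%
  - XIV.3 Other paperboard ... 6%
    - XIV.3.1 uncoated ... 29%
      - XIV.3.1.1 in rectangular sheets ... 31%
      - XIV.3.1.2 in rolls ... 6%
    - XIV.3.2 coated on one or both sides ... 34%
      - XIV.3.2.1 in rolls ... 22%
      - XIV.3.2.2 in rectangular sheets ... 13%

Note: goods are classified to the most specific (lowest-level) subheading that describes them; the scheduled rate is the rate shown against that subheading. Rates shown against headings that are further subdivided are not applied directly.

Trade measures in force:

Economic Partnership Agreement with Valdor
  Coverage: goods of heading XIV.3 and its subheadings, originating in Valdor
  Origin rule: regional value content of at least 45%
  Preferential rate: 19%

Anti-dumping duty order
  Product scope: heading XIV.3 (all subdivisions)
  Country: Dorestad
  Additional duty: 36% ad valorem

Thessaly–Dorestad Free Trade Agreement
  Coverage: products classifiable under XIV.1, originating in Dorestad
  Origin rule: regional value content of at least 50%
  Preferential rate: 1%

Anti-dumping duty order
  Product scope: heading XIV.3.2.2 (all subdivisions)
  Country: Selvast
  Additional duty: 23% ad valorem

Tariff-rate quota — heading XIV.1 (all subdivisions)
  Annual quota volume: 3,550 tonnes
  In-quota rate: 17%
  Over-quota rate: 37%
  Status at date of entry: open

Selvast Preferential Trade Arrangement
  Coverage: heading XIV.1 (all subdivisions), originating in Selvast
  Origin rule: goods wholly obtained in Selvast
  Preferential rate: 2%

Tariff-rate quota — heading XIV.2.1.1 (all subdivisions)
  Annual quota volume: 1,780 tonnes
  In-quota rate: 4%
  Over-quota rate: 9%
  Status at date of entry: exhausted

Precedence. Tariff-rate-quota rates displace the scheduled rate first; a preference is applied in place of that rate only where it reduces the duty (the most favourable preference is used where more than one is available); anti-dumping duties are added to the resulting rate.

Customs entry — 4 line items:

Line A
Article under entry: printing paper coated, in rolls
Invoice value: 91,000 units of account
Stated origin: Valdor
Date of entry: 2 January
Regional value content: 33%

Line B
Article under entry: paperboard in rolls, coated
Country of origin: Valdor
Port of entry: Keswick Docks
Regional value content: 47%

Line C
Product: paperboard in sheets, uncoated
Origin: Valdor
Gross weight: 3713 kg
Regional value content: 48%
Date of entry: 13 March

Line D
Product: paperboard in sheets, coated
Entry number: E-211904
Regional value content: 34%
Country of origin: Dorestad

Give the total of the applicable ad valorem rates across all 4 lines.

Line A: printing paper → XIV.2; coated → XIV.2.1; in rolls → XIV.2.1.2. Scheduled 38%. Valdor agreement on XIV.3: XIV.2.1.2 not covered. → 38%.
Line B: paperboard → XIV.3; coated → XIV.3.2; in rolls → XIV.3.2.1. Scheduled 22%. Valdor agreement on XIV.3: RVC ≥ 45% → 19% available; preferential 19%. → 19%.
Line C: paperboard → XIV.3; uncoated → XIV.3.1; in sheets → XIV.3.1.1. Scheduled 31%. Valdor agreement on XIV.3: RVC ≥ 45% → 19% available; preferential 19%. → 19%.
Line D: paperboard → XIV.3; coated → XIV.3.2; in sheets → XIV.3.2.2. Scheduled 13%. Dorestad agreement on XIV.1: XIV.3.2.2 not covered; anti-dumping (Dorestad, XIV.3): +36%; total 13% + 36% = 49%. → 49%.
Sum: 38% + 19% + 19% + 49% = 125%.

125%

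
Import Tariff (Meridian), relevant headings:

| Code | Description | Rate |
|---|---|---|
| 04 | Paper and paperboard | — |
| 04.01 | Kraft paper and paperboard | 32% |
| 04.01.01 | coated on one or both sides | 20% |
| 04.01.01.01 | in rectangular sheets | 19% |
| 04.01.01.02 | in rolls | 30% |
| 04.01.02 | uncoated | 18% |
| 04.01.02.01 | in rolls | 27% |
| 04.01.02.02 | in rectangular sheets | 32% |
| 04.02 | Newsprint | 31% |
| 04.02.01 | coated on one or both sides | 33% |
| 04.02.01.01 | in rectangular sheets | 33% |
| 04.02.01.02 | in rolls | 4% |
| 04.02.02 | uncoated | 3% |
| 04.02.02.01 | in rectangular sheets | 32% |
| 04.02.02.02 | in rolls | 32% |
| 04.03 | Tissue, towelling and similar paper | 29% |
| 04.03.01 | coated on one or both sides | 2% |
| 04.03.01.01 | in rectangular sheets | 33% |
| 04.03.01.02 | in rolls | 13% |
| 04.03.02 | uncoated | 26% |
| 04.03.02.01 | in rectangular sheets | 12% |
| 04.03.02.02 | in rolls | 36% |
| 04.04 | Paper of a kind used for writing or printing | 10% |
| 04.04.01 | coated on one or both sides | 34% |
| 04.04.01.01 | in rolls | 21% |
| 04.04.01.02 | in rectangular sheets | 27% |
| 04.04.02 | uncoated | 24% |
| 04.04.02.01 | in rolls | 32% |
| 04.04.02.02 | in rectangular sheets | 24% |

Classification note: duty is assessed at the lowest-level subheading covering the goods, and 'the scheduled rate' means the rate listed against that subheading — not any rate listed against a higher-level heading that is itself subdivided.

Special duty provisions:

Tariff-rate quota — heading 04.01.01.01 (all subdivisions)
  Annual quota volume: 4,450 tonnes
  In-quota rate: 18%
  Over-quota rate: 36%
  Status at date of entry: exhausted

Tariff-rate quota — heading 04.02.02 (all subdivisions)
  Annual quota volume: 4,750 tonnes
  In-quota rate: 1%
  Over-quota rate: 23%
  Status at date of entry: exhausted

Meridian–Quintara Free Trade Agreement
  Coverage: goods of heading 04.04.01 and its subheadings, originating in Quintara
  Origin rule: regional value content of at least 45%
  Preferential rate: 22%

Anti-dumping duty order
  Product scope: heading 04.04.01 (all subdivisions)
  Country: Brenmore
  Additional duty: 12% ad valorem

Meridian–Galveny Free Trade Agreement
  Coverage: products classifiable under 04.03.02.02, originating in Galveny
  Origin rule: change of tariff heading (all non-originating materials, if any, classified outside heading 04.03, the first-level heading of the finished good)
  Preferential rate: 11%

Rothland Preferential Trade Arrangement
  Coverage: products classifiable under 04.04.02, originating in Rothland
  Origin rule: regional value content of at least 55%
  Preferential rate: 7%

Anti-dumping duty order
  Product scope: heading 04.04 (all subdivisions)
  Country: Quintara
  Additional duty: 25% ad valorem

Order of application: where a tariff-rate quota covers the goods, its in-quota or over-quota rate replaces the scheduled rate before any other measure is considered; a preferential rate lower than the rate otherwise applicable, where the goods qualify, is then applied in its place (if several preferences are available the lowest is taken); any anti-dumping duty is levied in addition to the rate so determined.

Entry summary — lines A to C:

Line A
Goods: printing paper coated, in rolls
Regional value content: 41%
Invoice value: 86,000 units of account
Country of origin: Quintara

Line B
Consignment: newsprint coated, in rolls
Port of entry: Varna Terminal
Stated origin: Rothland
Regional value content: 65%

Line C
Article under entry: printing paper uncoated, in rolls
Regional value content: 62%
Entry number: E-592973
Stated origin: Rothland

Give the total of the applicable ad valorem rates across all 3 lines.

57%

Line A: printing paper → 04.04; coated → 04.04.01; in rolls → 04.04.01.01. Scheduled 21%. Quintara agreement on 04.04.01: RVC < 45%; anti-dumping (Quintara, 04.04): +25%; total 21% + 25% = 46%. → 46%.
Line B: newsprint → 04.02; coated → 04.02.01; in rolls → 04.02.01.02. Scheduled 4%. Rothland agreement on 04.04.02: 04.02.01.02 not covered. → 4%.
Line C: printing paper → 04.04; uncoated → 04.04.02; in rolls → 04.04.02.01. Scheduled 32%. Rothland agreement on 04.04.02: RVC ≥ 55% → 7% available; preferential 7%. → 7%.
Sum: 46% + 4% + 7% = 57%.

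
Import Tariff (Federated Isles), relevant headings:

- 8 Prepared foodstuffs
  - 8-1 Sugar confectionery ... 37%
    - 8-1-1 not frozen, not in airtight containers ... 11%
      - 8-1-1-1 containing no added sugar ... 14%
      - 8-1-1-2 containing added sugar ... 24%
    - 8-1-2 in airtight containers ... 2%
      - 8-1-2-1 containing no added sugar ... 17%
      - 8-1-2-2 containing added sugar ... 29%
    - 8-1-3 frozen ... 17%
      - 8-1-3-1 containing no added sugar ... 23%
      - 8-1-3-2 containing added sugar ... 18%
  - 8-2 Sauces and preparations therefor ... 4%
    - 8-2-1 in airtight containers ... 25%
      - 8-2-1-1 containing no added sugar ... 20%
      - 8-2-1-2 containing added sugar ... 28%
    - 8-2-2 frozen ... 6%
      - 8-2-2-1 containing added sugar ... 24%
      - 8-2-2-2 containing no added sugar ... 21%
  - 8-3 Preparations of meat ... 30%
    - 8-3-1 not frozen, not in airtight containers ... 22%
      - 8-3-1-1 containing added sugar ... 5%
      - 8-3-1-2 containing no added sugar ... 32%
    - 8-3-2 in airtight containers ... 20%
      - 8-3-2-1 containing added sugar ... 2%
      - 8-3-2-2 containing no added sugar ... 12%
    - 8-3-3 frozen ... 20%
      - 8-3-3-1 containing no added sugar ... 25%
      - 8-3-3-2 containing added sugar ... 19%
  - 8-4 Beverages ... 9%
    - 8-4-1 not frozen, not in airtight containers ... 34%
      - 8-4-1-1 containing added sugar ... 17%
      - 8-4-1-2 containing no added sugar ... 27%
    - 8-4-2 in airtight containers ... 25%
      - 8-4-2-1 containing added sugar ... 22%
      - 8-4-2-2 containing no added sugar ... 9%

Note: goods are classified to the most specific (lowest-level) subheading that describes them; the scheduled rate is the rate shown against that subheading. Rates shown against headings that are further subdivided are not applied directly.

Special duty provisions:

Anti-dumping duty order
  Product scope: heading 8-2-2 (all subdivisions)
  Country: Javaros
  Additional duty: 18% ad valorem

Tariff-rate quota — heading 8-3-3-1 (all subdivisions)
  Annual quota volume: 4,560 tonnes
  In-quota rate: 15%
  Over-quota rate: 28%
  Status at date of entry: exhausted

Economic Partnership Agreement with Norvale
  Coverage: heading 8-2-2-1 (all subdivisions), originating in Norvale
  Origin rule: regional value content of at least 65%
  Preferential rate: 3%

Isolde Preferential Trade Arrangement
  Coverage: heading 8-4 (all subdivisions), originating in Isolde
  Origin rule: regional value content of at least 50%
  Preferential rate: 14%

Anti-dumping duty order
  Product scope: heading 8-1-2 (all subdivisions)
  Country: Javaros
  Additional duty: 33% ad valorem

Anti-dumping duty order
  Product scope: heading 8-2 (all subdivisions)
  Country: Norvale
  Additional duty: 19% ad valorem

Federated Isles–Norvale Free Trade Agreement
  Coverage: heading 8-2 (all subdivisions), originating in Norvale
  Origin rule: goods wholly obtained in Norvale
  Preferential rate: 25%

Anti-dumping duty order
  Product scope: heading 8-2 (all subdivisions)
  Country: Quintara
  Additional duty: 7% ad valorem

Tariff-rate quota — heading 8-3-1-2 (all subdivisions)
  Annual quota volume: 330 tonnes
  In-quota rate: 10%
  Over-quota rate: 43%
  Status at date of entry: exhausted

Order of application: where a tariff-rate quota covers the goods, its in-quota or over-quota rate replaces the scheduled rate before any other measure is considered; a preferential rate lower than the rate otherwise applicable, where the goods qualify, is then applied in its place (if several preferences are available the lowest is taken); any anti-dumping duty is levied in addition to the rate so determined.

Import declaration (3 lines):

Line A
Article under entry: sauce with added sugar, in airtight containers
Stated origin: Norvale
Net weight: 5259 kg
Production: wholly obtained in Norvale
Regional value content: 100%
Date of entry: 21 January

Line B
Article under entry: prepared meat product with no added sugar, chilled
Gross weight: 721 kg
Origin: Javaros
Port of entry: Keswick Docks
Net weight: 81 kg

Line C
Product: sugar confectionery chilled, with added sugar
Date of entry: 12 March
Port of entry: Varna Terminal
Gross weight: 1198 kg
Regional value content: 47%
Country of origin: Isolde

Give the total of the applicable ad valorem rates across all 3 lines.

Line A: sauce → 8-2; in airtight containers → 8-2-1; with added sugar → 8-2-1-2. Scheduled 28%. Norvale agreement on 8-2-2-1: 8-2-1-2 not covered; Norvale agreement on 8-2: wholly obtained → 25% available; preferential 25%; anti-dumping (Norvale, 8-2): +19%; total 25% + 19% = 44%. → 44%.
Line B: prepared meat product → 8-3; chilled → 8-3-1; with no added sugar → 8-3-1-2. Scheduled 32%. quota on 8-3-1-2 exhausted → over-quota 43%. → 43%.
Line C: sugar confectionery → 8-1; chilled → 8-1-1; with added sugar → 8-1-1-2. Scheduled 24%. Isolde agreement on 8-4: 8-1-1-2 not covered. → 24%.
Sum: 44% + 43% + 24% = 111%.

111%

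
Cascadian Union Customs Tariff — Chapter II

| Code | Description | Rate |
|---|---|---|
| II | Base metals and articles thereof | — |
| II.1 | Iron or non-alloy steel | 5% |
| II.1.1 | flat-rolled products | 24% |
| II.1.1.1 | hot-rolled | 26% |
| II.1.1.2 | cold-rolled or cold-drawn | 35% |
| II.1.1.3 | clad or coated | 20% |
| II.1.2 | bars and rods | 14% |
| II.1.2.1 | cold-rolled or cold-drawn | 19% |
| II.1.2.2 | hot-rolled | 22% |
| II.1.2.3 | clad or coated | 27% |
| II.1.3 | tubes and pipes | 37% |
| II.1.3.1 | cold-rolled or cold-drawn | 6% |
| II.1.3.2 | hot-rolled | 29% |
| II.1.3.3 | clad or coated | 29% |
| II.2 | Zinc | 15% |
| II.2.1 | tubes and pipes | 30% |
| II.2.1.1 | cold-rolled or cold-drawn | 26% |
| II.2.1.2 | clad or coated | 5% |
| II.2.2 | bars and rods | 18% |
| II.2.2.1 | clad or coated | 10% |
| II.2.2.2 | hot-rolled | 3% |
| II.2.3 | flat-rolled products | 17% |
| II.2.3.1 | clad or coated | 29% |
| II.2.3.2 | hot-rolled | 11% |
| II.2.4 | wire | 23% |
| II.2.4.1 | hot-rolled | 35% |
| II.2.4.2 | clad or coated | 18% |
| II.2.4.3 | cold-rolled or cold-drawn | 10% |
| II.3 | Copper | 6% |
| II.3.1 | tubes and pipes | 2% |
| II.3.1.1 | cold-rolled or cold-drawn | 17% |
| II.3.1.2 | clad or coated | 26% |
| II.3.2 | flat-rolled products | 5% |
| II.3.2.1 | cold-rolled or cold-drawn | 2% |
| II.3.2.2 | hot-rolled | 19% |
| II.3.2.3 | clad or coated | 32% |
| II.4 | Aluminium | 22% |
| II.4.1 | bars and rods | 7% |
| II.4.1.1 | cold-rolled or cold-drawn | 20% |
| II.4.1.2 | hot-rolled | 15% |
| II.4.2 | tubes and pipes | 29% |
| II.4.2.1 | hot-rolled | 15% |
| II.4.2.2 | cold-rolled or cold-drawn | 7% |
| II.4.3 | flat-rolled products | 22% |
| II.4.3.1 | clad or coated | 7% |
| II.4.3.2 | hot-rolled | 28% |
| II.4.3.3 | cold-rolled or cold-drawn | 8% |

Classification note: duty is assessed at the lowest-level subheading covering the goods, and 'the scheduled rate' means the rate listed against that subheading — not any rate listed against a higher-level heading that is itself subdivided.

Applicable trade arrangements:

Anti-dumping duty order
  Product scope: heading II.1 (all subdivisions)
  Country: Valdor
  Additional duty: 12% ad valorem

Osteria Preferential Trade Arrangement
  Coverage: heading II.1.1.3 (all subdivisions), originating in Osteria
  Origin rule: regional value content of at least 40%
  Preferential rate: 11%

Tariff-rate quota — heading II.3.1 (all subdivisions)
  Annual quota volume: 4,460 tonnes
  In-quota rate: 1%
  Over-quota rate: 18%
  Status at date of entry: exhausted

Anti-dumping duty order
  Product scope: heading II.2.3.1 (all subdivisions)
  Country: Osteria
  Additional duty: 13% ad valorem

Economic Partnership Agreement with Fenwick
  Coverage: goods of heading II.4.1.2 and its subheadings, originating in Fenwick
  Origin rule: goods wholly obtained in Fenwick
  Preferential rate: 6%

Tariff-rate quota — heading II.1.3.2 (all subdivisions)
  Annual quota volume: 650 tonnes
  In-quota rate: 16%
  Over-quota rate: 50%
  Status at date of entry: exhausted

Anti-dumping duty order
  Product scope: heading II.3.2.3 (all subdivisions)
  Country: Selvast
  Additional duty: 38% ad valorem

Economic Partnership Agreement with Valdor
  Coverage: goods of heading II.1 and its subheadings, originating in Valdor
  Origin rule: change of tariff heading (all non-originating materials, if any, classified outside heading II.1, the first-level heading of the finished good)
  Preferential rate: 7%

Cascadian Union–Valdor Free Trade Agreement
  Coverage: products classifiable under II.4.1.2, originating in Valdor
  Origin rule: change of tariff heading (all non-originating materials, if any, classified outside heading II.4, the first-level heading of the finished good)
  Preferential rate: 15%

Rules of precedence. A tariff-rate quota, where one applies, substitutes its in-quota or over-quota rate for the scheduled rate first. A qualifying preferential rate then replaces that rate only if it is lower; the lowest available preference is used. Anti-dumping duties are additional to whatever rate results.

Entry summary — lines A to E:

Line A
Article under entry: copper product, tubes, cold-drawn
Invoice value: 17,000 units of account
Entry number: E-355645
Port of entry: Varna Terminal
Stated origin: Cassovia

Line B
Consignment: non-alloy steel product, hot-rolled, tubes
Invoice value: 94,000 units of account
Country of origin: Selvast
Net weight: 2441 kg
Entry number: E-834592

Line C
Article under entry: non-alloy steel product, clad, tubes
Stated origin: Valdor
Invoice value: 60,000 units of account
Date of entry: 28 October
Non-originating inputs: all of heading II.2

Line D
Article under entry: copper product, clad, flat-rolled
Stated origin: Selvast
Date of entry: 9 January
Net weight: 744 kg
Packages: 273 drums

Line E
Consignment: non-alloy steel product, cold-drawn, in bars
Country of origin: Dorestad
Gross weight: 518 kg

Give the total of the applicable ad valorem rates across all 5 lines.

Line A: copper → II.3; tubes → II.3.1; cold-drawn → II.3.1.1. Scheduled 17%. quota on II.3.1 exhausted → over-quota 18%. → 18%.
Line B: non-alloy steel → II.1; tubes → II.1.3; hot-rolled → II.1.3.2. Scheduled 29%. quota on II.1.3.2 exhausted → over-quota 50%. → 50%.
Line C: non-alloy steel → II.1; tubes → II.1.3; clad → II.1.3.3. Scheduled 29%. Valdor agreement on II.1: CTH met → 7% available; Valdor agreement on II.4.1.2: II.1.3.3 not covered; preferential 7%; anti-dumping (Valdor, II.1): +12%; total 7% + 12% = 19%. → 19%.
Line D: copper → II.3; flat-rolled → II.3.2; clad → II.3.2.3. Scheduled 32%. anti-dumping (Selvast, II.3.2.3): +38%; total 32% + 38% = 70%. → 70%.
Line E: non-alloy steel → II.1; in bars → II.1.2; cold-drawn → II.1.2.1. Scheduled 19%. No special measure applies. → 19%.
Sum: 18% + 50% + 19% + 70% + 19% = 176%.

176%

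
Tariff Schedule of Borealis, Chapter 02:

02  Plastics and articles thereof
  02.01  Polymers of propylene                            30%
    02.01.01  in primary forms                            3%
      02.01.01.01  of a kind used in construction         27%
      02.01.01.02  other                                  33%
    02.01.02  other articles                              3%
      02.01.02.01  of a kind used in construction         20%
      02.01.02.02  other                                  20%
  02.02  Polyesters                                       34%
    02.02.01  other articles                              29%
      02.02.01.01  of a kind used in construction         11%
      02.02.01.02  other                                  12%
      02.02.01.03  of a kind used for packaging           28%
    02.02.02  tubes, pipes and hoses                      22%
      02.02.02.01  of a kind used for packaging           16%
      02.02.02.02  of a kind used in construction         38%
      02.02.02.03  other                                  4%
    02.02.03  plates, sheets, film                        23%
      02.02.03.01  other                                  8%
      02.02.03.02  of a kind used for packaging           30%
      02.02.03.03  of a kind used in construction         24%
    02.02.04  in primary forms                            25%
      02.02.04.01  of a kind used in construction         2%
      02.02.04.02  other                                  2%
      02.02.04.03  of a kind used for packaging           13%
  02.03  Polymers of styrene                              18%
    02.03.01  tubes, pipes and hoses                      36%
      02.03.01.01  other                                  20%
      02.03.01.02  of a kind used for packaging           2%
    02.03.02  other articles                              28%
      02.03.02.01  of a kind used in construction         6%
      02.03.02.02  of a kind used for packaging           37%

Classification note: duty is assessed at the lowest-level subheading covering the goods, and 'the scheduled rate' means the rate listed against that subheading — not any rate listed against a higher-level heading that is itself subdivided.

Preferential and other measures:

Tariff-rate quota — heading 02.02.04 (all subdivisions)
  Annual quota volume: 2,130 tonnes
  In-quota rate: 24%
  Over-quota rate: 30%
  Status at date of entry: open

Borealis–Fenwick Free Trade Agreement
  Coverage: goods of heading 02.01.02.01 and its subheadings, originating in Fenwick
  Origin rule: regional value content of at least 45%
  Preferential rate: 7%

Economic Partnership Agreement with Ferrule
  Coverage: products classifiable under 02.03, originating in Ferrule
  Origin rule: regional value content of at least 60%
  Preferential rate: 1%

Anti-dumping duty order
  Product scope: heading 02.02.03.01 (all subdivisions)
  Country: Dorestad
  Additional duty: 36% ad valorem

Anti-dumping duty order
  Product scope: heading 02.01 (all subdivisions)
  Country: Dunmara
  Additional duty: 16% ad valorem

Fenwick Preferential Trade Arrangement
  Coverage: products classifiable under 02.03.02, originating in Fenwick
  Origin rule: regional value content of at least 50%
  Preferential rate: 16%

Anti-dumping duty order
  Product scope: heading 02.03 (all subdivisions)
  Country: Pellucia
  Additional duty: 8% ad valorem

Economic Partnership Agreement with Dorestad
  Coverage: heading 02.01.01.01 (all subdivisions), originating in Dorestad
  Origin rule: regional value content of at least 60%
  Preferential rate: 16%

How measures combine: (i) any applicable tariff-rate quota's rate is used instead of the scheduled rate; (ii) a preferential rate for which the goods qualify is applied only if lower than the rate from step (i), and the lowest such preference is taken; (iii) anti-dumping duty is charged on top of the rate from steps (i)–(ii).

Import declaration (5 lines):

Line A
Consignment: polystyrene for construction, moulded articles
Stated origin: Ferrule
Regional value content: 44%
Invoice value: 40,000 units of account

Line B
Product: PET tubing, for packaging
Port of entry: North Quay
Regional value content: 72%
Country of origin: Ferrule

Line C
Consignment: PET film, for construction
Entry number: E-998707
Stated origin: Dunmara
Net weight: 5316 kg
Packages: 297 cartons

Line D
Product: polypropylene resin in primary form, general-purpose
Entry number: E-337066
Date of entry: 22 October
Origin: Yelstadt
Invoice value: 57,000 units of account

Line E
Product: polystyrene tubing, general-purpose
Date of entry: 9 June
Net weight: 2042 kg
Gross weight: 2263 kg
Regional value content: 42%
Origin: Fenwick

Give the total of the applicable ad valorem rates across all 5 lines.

Line A: polystyrene → 02.03; moulded articles → 02.03.02; for construction → 02.03.02.01. Scheduled 6%. Ferrule agreement on 02.03: RVC < 60%. → 6%.
Line B: PET → 02.02; tubing → 02.02.02; for packaging → 02.02.02.01. Scheduled 16%. Ferrule agreement on 02.03: 02.02.02.01 not covered. → 16%.
Line C: PET → 02.02; film → 02.02.03; for construction → 02.02.03.03. Scheduled 24%. No special measure applies. → 24%.
Line D: polypropylene → 02.01; resin in primary form → 02.01.01; general-purpose → 02.01.01.02. Scheduled 33%. No special measure applies. → 33%.
Line E: polystyrene → 02.03; tubing → 02.03.01; general-purpose → 02.03.01.01. Scheduled 20%. Fenwick agreement on 02.01.02.01: 02.03.01.01 not covered; Fenwick agreement on 02.03.02: 02.03.01.01 not covered. → 20%.
Sum: 6% + 16% + 24% + 33% + 20% = 99%.

99%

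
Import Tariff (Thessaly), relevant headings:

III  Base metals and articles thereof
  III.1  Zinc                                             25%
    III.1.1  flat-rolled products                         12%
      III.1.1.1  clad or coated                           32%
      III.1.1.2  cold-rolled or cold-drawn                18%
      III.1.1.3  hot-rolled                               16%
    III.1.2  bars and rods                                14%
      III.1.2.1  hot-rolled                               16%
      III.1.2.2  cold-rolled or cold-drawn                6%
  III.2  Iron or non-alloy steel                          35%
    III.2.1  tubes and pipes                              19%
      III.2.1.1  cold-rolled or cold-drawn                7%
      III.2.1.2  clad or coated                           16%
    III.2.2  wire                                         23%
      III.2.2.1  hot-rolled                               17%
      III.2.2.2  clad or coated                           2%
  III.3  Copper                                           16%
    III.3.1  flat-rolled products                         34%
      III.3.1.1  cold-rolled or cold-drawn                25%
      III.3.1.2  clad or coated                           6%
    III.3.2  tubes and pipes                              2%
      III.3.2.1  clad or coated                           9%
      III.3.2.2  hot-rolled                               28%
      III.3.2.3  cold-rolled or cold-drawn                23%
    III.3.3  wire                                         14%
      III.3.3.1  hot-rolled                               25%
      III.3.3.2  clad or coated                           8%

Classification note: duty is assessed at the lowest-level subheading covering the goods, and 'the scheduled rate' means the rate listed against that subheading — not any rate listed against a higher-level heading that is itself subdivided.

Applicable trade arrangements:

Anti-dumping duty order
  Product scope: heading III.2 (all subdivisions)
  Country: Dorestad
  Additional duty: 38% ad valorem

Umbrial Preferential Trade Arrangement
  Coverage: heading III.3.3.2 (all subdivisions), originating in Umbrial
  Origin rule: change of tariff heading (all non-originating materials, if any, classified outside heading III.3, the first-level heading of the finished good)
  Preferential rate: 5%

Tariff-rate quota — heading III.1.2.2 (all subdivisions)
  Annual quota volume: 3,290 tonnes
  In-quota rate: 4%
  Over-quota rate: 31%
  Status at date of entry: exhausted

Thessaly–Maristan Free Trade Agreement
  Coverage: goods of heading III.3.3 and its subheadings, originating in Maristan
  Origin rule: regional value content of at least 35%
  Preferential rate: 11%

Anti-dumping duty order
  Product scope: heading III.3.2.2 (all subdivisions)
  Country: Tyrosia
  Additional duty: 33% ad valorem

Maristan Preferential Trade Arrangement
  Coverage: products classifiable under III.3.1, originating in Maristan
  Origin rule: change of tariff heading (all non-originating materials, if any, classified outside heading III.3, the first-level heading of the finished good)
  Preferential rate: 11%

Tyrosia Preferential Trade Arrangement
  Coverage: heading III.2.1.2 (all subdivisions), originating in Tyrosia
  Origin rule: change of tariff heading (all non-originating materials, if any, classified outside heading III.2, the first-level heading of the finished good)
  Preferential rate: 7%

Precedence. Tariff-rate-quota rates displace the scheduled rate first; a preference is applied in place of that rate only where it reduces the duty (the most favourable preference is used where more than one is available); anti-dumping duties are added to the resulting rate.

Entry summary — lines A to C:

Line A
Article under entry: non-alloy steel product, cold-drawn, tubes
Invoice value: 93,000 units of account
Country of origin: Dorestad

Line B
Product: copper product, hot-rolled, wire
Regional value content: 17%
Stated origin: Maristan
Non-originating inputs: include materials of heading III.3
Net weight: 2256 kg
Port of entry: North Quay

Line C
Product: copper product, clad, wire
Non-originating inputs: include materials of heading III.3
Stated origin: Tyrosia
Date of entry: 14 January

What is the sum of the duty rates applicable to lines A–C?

78%

Line A: non-alloy steel → III.2; tubes → III.2.1; cold-drawn → III.2.1.1. Scheduled 7%. anti-dumping (Dorestad, III.2): +38%; total 7% + 38% = 45%. → 45%.
Line B: copper → III.3; wire → III.3.3; hot-rolled → III.3.3.1. Scheduled 25%. Maristan agreement on III.3.3: RVC < 35%; Maristan agreement on III.3.1: III.3.3.1 not covered. → 25%.
Line C: copper → III.3; wire → III.3.3; clad → III.3.3.2. Scheduled 8%. Tyrosia agreement on III.2.1.2: III.3.3.2 not covered. → 8%.
Sum: 45% + 25% + 8% = 78%.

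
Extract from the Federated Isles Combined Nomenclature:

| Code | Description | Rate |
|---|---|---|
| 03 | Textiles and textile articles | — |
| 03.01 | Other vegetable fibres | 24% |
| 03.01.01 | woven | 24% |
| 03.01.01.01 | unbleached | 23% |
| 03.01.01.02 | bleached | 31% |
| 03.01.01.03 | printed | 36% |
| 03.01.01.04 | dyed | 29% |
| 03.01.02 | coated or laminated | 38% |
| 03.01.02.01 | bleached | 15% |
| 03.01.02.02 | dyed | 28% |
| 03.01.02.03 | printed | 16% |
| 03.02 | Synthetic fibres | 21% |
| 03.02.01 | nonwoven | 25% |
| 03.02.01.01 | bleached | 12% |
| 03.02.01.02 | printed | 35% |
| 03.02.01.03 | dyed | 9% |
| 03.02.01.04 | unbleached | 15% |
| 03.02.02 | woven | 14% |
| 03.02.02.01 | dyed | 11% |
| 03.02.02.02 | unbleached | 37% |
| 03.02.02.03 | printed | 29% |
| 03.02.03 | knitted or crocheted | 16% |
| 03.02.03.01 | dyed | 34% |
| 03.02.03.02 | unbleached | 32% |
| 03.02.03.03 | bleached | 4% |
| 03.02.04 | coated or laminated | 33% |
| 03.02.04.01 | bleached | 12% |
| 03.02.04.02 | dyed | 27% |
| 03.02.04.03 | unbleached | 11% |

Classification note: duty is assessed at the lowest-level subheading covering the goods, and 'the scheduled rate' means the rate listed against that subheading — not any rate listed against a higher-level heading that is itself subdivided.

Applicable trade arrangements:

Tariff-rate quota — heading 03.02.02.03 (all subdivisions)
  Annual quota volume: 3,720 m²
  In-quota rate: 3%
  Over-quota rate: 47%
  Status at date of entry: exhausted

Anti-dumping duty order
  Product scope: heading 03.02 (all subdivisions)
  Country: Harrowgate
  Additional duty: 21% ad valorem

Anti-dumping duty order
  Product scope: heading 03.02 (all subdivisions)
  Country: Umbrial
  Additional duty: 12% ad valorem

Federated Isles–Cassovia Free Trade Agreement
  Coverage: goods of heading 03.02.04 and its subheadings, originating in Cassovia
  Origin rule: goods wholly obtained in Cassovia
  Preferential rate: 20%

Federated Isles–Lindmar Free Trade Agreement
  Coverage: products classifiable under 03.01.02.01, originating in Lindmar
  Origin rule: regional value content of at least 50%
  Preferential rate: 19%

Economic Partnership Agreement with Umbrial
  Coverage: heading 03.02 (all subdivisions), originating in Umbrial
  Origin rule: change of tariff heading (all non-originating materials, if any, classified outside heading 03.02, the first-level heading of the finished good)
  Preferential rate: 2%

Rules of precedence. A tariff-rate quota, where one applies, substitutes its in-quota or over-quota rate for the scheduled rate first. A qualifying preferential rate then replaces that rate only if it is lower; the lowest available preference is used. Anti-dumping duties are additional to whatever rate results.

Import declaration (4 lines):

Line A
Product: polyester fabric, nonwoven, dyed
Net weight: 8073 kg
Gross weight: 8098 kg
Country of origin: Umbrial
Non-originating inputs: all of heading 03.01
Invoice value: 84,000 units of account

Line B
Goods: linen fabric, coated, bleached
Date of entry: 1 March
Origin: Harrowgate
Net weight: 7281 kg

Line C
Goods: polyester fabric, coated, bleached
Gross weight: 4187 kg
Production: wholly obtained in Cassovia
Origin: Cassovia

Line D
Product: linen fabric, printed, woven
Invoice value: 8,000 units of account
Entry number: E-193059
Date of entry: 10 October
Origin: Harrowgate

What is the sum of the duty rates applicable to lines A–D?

77%

Line A: polyester → 03.02; nonwoven → 03.02.01; dyed → 03.02.01.03. Scheduled 9%. Umbrial agreement on 03.02: CTH met → 2% available; preferential 2%; anti-dumping (Umbrial, 03.02): +12%; total 2% + 12% = 14%. → 14%.
Line B: linen → 03.01; coated → 03.01.02; bleached → 03.01.02.01. Scheduled 15%. No special measure applies. → 15%.
Line C: polyester → 03.02; coated → 03.02.04; bleached → 03.02.04.01. Scheduled 12%. Cassovia agreement on 03.02.04: wholly obtained → 20% available; preference 20% not lower than 12% → no reduction. → 12%.
Line D: linen → 03.01; woven → 03.01.01; printed → 03.01.01.03. Scheduled 36%. No special measure applies. → 36%.
Sum: 14% + 15% + 12% + 36% = 77%.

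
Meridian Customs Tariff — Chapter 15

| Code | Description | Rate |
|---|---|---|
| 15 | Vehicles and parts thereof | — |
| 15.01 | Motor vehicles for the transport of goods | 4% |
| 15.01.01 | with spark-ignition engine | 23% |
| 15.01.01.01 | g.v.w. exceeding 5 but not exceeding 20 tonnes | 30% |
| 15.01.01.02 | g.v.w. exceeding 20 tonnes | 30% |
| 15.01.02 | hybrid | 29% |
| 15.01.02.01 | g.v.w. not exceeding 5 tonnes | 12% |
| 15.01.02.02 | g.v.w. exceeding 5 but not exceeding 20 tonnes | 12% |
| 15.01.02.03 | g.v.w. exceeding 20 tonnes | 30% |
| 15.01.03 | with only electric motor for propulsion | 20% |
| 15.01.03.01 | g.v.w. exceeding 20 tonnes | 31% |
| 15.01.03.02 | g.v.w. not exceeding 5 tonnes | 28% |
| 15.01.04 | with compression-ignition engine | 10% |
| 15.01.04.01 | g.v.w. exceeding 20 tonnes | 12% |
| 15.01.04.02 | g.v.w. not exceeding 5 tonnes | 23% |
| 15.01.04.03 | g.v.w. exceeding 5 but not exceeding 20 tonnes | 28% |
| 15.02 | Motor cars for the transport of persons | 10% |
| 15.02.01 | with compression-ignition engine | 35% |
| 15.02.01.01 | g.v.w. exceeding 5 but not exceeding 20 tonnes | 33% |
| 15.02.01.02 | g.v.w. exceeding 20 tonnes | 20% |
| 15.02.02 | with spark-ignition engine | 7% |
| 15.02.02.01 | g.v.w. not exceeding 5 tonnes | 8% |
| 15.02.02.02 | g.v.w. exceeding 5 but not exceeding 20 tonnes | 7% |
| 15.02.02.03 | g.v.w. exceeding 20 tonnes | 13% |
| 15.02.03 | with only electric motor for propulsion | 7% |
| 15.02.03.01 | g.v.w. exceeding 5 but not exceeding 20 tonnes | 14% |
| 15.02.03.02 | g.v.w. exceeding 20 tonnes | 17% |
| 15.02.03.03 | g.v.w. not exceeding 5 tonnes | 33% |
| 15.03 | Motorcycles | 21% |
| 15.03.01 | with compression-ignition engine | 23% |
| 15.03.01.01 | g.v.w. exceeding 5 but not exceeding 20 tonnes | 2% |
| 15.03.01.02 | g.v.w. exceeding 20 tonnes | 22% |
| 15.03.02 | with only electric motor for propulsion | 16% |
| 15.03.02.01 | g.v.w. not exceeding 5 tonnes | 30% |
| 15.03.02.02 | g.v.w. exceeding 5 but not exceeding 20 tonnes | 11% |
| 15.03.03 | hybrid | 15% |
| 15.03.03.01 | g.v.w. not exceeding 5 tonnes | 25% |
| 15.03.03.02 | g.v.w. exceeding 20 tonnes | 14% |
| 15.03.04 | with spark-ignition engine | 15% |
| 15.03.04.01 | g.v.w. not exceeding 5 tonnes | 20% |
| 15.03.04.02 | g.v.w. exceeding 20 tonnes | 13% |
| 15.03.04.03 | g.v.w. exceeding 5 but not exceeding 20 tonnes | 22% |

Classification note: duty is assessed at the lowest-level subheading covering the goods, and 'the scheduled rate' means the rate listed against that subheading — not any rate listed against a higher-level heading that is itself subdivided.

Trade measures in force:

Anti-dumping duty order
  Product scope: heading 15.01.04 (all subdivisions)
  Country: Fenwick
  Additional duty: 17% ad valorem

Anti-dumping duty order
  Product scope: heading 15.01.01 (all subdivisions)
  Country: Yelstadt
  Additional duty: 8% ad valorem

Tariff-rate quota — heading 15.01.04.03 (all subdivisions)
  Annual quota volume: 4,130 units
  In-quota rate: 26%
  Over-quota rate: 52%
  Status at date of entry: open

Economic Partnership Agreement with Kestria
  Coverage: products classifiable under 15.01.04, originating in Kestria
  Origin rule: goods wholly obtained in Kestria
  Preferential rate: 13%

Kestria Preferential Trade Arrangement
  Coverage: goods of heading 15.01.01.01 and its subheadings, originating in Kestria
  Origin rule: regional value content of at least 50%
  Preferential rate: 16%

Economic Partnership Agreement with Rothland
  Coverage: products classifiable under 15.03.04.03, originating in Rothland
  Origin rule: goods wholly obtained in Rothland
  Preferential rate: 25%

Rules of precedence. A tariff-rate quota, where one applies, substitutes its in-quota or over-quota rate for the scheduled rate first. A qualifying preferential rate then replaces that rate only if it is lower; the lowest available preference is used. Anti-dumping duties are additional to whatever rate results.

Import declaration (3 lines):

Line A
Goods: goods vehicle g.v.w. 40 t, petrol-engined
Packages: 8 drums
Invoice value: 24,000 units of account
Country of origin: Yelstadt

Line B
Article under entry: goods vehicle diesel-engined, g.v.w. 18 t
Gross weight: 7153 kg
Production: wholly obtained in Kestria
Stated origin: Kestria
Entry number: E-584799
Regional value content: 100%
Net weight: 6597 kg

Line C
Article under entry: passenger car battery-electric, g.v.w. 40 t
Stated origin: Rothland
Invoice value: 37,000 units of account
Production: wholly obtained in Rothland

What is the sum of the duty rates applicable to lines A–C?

68%

Line A: goods vehicle → 15.01; petrol-engined → 15.01.01; g.v.w. 40 t → 15.01.01.02. Scheduled 30%. anti-dumping (Yelstadt, 15.01.01): +8%; total 30% + 8% = 38%. → 38%.
Line B: goods vehicle → 15.01; diesel-engined → 15.01.04; g.v.w. 18 t → 15.01.04.03. Scheduled 28%. quota on 15.01.04.03 open → in-quota 26%; Kestria agreement on 15.01.04: wholly obtained → 13% available; Kestria agreement on 15.01.01.01: 15.01.04.03 not covered; preferential 13%. → 13%.
Line C: passenger car → 15.02; battery-electric → 15.02.03; g.v.w. 40 t → 15.02.03.02. Scheduled 17%. Rothland agreement on 15.03.04.03: 15.02.03.02 not covered. → 17%.
Sum: 38% + 13% + 17% = 68%.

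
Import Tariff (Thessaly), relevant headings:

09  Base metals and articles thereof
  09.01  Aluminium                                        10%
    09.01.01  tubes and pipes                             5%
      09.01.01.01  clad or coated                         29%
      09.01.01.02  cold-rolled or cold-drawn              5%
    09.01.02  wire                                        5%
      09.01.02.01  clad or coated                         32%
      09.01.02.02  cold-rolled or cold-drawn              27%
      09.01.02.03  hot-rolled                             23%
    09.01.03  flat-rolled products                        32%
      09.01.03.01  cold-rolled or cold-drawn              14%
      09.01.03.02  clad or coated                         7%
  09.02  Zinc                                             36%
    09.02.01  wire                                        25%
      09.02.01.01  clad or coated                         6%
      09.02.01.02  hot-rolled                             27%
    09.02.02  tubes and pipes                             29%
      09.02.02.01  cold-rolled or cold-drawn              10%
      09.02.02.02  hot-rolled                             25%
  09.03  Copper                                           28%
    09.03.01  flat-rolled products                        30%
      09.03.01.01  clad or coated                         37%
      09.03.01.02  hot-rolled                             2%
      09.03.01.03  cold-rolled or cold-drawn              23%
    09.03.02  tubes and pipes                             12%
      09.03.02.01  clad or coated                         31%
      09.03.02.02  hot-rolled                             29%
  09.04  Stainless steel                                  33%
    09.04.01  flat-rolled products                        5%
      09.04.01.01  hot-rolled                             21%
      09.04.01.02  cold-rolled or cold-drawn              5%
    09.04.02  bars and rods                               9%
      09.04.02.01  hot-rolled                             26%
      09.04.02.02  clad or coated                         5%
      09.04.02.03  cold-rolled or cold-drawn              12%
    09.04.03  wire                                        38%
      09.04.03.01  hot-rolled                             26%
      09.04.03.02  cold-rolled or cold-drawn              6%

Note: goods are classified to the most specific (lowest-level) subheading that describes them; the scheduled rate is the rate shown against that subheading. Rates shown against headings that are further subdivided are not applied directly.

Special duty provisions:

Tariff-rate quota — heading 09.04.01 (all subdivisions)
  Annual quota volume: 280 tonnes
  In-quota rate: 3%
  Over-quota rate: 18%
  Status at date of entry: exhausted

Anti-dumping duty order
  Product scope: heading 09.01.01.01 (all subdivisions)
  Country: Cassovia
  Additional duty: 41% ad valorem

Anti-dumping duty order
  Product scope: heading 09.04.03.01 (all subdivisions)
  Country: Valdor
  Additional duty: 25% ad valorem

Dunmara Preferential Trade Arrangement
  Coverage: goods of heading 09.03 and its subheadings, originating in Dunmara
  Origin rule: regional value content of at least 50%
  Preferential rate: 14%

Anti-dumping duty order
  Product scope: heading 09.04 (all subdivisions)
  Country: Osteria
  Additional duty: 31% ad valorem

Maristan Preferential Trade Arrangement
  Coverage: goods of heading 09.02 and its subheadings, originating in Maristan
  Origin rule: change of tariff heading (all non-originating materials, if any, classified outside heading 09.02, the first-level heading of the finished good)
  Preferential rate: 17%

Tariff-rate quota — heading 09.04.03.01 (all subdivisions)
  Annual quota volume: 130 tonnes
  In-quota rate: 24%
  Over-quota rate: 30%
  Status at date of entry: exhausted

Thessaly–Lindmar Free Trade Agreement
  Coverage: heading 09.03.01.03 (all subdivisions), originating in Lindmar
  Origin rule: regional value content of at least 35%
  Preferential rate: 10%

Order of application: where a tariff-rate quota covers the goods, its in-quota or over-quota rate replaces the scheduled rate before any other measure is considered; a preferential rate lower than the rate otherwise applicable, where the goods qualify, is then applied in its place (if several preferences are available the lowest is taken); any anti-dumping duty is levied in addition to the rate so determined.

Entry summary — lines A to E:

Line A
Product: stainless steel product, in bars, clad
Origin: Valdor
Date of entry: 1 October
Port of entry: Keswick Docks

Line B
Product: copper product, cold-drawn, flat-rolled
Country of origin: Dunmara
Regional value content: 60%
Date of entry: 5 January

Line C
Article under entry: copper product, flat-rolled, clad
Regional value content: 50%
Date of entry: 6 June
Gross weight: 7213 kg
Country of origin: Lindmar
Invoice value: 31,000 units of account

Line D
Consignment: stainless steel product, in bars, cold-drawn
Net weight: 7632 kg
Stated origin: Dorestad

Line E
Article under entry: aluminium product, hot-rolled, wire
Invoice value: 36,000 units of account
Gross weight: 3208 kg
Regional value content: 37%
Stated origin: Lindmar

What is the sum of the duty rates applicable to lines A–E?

Line A: stainless steel → 09.04; in bars → 09.04.02; clad → 09.04.02.02. Scheduled 5%. No special measure applies. → 5%.
Line B: copper → 09.03; flat-rolled → 09.03.01; cold-drawn → 09.03.01.03. Scheduled 23%. Dunmara agreement on 09.03: RVC ≥ 50% → 14% available; preferential 14%. → 14%.
Line C: copper → 09.03; flat-rolled → 09.03.01; clad → 09.03.01.01. Scheduled 37%. Lindmar agreement on 09.03.01.03: 09.03.01.01 not covered. → 37%.
Line D: stainless steel → 09.04; in bars → 09.04.02; cold-drawn → 09.04.02.03. Scheduled 12%. No special measure applies. → 12%.
Line E: aluminium → 09.01; wire → 09.01.02; hot-rolled → 09.01.02.03. Scheduled 23%. Lindmar agreement on 09.03.01.03: 09.01.02.03 not covered. → 23%.
Sum: 5% + 14% + 37% + 12% + 23% = 91%.

91%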